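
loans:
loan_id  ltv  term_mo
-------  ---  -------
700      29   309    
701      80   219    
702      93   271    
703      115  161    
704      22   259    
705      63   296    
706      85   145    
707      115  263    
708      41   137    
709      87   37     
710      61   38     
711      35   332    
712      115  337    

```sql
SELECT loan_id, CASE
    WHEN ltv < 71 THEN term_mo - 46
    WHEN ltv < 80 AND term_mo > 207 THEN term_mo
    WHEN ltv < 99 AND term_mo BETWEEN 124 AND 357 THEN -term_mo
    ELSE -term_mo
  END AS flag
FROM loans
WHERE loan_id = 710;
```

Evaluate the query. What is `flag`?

-8

loan_id = 710: ltv=61, term_mo=38.
ltv < 71 → true → -8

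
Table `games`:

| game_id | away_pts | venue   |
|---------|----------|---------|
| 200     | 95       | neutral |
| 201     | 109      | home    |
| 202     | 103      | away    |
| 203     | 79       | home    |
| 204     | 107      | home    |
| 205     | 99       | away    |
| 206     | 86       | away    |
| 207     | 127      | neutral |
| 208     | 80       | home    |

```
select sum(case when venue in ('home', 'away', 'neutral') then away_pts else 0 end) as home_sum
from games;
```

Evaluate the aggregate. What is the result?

game_id=200: ✓ → 95
game_id=201: ✓ → 109
game_id=202: ✓ → 103
game_id=203: ✓ → 79
game_id=204: ✓ → 107
game_id=205: ✓ → 99
game_id=206: ✓ → 86
game_id=207: ✓ → 127
game_id=208: ✓ → 80
home_sum = 95 + 109 + 103 + 79 + 107 + 99 + 86 + 127 + 80 = 885

885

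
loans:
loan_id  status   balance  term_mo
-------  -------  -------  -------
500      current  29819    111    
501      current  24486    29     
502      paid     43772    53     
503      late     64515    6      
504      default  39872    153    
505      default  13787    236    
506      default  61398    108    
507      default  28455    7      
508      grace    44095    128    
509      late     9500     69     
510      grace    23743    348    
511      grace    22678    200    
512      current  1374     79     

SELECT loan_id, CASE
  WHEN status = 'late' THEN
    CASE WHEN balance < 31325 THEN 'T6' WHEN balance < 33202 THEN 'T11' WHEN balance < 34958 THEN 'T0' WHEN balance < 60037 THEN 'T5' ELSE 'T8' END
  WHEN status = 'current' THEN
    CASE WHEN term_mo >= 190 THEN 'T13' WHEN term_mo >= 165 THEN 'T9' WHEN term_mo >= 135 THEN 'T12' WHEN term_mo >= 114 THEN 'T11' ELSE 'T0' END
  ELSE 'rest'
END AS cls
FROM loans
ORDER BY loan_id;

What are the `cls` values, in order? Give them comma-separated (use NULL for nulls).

T0, T0, rest, T8, rest, rest, rest, rest, rest, T6, rest, rest, T0

loan_id=500: status='current' → inner[ELSE] → T0
loan_id=501: status='current' → inner[ELSE] → T0
loan_id=502: status='paid' → outer ELSE → rest
loan_id=503: status='late' → inner[ELSE] → T8
loan_id=504: status='default' → outer ELSE → rest
loan_id=505: status='default' → outer ELSE → rest
loan_id=506: status='default' → outer ELSE → rest
loan_id=507: status='default' → outer ELSE → rest
loan_id=508: status='grace' → outer ELSE → rest
loan_id=509: status='late' → inner[balance < 31325] → T6
loan_id=510: status='grace' → outer ELSE → rest
loan_id=511: status='grace' → outer ELSE → rest
loan_id=512: status='current' → inner[ELSE] → T0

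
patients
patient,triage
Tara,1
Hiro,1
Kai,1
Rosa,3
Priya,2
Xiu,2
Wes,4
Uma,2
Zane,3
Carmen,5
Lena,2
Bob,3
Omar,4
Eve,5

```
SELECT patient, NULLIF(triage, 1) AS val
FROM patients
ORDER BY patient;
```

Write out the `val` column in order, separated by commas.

patient=Bob: triage=3 vs 1: differ → 3
patient=Carmen: triage=5 vs 1: differ → 5
patient=Eve: triage=5 vs 1: differ → 5
patient=Hiro: triage=1 vs 1: equal → NULL
patient=Kai: triage=1 vs 1: equal → NULL
patient=Lena: triage=2 vs 1: differ → 2
patient=Omar: triage=4 vs 1: differ → 4
patient=Priya: triage=2 vs 1: differ → 2
patient=Rosa: triage=3 vs 1: differ → 3
patient=Tara: triage=1 vs 1: equal → NULL
patient=Uma: triage=2 vs 1: differ → 2
patient=Wes: triage=4 vs 1: differ → 4
patient=Xiu: triage=2 vs 1: differ → 2
patient=Zane: triage=3 vs 1: differ → 3

3, 5, 5, NULL, NULL, 2, 4, 2, 3, NULL, 2, 4, 2, 3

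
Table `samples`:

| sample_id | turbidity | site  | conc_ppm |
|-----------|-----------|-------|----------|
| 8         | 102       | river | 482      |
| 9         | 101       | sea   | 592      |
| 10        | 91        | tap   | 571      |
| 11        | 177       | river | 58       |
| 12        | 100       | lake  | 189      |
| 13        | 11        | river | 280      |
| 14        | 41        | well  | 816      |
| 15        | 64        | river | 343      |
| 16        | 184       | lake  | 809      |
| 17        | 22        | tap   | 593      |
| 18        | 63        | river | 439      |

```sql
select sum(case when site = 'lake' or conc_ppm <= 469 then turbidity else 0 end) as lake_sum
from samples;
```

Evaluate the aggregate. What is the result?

599

sample_id=8: ✗
sample_id=9: ✗
sample_id=10: ✗
sample_id=11: ✓ → 177
sample_id=12: ✓ → 100
sample_id=13: ✓ → 11
sample_id=14: ✗
sample_id=15: ✓ → 64
sample_id=16: ✓ → 184
sample_id=17: ✗
sample_id=18: ✓ → 63
lake_sum = 177 + 100 + 11 + 64 + 184 + 63 = 599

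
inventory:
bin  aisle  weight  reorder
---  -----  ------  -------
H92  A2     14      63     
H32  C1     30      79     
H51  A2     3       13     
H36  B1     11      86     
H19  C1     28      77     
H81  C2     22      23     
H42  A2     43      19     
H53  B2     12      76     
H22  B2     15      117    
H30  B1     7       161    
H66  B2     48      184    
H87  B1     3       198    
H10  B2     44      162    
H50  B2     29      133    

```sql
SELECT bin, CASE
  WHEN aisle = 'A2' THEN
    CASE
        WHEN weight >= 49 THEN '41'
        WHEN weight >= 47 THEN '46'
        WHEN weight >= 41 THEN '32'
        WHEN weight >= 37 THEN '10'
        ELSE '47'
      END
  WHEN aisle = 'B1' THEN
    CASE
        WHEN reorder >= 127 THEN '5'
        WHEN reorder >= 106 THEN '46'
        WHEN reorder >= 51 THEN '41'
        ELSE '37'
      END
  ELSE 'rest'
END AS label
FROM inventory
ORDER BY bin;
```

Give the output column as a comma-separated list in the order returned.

bin=H10: aisle='B2' → outer ELSE → rest
bin=H19: aisle='C1' → outer ELSE → rest
bin=H22: aisle='B2' → outer ELSE → rest
bin=H30: aisle='B1' → inner[reorder >= 127] → 5
bin=H32: aisle='C1' → outer ELSE → rest
bin=H36: aisle='B1' → inner[reorder >= 51] → 41
bin=H42: aisle='A2' → inner[weight >= 41] → 32
bin=H50: aisle='B2' → outer ELSE → rest
bin=H51: aisle='A2' → inner[ELSE] → 47
bin=H53: aisle='B2' → outer ELSE → rest
bin=H66: aisle='B2' → outer ELSE → rest
bin=H81: aisle='C2' → outer ELSE → rest
bin=H87: aisle='B1' → inner[reorder >= 127] → 5
bin=H92: aisle='A2' → inner[ELSE] → 47

rest, rest, rest, 5, rest, 41, 32, rest, 47, rest, rest, rest, 5, 47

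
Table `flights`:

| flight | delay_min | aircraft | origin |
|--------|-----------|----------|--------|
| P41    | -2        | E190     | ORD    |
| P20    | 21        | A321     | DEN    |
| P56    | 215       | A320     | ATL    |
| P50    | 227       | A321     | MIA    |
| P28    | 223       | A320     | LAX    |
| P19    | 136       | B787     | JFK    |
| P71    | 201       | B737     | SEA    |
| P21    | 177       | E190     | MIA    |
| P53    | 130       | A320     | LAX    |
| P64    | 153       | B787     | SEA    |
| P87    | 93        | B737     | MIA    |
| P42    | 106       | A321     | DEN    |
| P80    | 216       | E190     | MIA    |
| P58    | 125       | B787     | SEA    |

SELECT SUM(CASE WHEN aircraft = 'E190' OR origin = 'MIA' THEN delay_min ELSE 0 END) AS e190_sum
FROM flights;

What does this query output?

711

flight=P41: ✓ → -2
flight=P20: ✗
flight=P56: ✗
flight=P50: ✓ → 227
flight=P28: ✗
flight=P19: ✗
flight=P71: ✗
flight=P21: ✓ → 177
flight=P53: ✗
flight=P64: ✗
flight=P87: ✓ → 93
flight=P42: ✗
flight=P80: ✓ → 216
flight=P58: ✗
e190_sum = -2 + 227 + 177 + 93 + 216 = 711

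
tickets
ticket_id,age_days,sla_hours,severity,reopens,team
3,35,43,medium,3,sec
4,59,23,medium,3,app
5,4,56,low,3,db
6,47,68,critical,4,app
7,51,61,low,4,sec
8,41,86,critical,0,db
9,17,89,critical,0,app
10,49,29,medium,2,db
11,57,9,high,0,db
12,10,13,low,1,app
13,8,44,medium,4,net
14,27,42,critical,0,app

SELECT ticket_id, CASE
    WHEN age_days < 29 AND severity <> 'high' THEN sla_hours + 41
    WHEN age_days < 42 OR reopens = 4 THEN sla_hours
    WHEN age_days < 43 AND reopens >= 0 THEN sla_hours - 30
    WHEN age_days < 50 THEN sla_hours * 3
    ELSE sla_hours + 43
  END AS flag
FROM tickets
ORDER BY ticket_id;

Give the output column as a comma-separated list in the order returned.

43, 66, 97, 68, 61, 86, 130, 87, 52, 54, 85, 83

ticket_id=3: age_days < 42 OR reopens = 4 → 43
ticket_id=4: ELSE → 66
ticket_id=5: age_days < 29 AND severity <> 'high' → 97
ticket_id=6: age_days < 42 OR reopens = 4 → 68
ticket_id=7: age_days < 42 OR reopens = 4 → 61
ticket_id=8: age_days < 42 OR reopens = 4 → 86
ticket_id=9: age_days < 29 AND severity <> 'high' → 130
ticket_id=10: age_days < 50 → 87
ticket_id=11: ELSE → 52
ticket_id=12: age_days < 29 AND severity <> 'high' → 54
ticket_id=13: age_days < 29 AND severity <> 'high' → 85
ticket_id=14: age_days < 29 AND severity <> 'high' → 83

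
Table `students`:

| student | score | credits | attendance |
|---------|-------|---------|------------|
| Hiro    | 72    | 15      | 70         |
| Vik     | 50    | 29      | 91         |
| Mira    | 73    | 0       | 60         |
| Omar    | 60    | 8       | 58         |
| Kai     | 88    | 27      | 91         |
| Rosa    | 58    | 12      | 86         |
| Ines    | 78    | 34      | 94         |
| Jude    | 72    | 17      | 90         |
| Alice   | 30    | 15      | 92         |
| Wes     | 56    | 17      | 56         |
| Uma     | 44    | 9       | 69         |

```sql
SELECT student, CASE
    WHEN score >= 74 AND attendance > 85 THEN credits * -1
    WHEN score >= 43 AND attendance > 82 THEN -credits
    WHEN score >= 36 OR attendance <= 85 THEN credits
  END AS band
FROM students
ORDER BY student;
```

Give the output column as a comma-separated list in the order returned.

student=Alice: (no match → NULL) → NULL
student=Hiro: score >= 36 OR attendance <= 85 → 15
student=Ines: score >= 74 AND attendance > 85 → -34
student=Jude: score >= 43 AND attendance > 82 → -17
student=Kai: score >= 74 AND attendance > 85 → -27
student=Mira: score >= 36 OR attendance <= 85 → 0
student=Omar: score >= 36 OR attendance <= 85 → 8
student=Rosa: score >= 43 AND attendance > 82 → -12
student=Uma: score >= 36 OR attendance <= 85 → 9
student=Vik: score >= 43 AND attendance > 82 → -29
student=Wes: score >= 36 OR attendance <= 85 → 17

NULL, 15, -34, -17, -27, 0, 8, -12, 9, -29, 17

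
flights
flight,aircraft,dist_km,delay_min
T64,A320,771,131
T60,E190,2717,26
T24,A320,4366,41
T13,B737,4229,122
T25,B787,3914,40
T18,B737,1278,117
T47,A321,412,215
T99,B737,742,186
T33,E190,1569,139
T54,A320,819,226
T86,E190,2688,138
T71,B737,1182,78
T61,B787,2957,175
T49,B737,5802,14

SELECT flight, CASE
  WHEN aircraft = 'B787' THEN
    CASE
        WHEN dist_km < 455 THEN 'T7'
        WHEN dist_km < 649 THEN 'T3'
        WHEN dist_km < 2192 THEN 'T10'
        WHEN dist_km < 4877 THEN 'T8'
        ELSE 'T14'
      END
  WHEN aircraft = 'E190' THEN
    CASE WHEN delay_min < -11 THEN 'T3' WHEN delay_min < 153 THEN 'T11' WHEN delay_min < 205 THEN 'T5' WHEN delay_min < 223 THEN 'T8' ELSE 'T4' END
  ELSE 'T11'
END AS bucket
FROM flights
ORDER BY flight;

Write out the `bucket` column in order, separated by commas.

T11, T11, T11, T8, T11, T11, T11, T11, T11, T8, T11, T11, T11, T11

flight=T13: aircraft='B737' → outer ELSE → T11
flight=T18: aircraft='B737' → outer ELSE → T11
flight=T24: aircraft='A320' → outer ELSE → T11
flight=T25: aircraft='B787' → inner[dist_km < 4877] → T8
flight=T33: aircraft='E190' → inner[delay_min < 153] → T11
flight=T47: aircraft='A321' → outer ELSE → T11
flight=T49: aircraft='B737' → outer ELSE → T11
flight=T54: aircraft='A320' → outer ELSE → T11
flight=T60: aircraft='E190' → inner[delay_min < 153] → T11
flight=T61: aircraft='B787' → inner[dist_km < 4877] → T8
flight=T64: aircraft='A320' → outer ELSE → T11
flight=T71: aircraft='B737' → outer ELSE → T11
flight=T86: aircraft='E190' → inner[delay_min < 153] → T11
flight=T99: aircraft='B737' → outer ELSE → T11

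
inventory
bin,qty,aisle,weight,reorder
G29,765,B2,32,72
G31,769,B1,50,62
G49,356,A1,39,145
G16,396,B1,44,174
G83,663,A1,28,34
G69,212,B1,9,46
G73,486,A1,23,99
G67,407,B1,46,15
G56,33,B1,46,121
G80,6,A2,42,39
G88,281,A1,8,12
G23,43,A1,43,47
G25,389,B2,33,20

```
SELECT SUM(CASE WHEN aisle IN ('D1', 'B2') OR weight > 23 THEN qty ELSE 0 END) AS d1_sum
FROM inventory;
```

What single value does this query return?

bin=G29: ✓ → 765
bin=G31: ✓ → 769
bin=G49: ✓ → 356
bin=G16: ✓ → 396
bin=G83: ✓ → 663
bin=G69: ✗
bin=G73: ✗
bin=G67: ✓ → 407
bin=G56: ✓ → 33
bin=G80: ✓ → 6
bin=G88: ✗
bin=G23: ✓ → 43
bin=G25: ✓ → 389
d1_sum = 765 + 769 + 356 + 396 + 663 + 407 + 33 + 6 + 43 + 389 = 3827

3827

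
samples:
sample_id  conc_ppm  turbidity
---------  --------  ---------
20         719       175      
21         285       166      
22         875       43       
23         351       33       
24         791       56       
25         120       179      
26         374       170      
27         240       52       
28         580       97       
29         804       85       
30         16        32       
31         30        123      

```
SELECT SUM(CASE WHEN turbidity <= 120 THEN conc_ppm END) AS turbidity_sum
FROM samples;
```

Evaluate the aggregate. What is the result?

3657

sample_id=20: ✗
sample_id=21: ✗
sample_id=22: ✓ → 875
sample_id=23: ✓ → 351
sample_id=24: ✓ → 791
sample_id=25: ✗
sample_id=26: ✗
sample_id=27: ✓ → 240
sample_id=28: ✓ → 580
sample_id=29: ✓ → 804
sample_id=30: ✓ → 16
sample_id=31: ✗
turbidity_sum = 875 + 351 + 791 + 240 + 580 + 804 + 16 = 3657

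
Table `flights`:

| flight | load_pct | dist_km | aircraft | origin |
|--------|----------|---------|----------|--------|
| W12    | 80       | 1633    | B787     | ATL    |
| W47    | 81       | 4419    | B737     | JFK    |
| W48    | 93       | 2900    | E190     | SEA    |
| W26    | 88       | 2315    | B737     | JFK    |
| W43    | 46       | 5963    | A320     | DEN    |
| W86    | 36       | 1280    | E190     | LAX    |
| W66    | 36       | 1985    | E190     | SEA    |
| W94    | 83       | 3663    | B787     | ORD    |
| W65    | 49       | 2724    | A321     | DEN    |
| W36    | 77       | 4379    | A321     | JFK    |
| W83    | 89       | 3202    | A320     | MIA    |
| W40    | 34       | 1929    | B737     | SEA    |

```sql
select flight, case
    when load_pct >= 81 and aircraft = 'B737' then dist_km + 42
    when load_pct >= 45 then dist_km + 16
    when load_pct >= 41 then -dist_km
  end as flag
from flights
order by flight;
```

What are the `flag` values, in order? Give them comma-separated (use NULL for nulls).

1649, 2357, 4395, NULL, 5979, 4461, 2916, 2740, NULL, 3218, NULL, 3679

flight=W12: load_pct >= 45 → 1649
flight=W26: load_pct >= 81 and aircraft = 'B737' → 2357
flight=W36: load_pct >= 45 → 4395
flight=W40: (no match → NULL) → NULL
flight=W43: load_pct >= 45 → 5979
flight=W47: load_pct >= 81 and aircraft = 'B737' → 4461
flight=W48: load_pct >= 45 → 2916
flight=W65: load_pct >= 45 → 2740
flight=W66: (no match → NULL) → NULL
flight=W83: load_pct >= 45 → 3218
flight=W86: (no match → NULL) → NULL
flight=W94: load_pct >= 45 → 3679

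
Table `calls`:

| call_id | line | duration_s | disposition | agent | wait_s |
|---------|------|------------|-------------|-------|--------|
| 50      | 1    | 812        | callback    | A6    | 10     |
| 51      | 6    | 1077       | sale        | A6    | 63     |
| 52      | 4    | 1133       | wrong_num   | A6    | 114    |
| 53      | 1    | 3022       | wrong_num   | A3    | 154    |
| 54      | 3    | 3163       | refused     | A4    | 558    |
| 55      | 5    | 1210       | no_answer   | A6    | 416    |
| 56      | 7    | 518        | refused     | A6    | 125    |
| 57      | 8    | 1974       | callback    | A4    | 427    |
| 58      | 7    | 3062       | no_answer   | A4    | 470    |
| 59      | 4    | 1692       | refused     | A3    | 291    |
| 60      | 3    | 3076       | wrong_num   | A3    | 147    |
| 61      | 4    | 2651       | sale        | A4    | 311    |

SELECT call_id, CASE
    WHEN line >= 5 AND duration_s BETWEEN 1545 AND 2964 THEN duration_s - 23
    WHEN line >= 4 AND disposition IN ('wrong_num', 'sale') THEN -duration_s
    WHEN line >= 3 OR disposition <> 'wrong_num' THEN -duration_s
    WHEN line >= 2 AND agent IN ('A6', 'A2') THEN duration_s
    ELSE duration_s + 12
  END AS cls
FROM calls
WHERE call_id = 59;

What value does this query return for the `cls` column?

-1692

call_id = 59: line=4, duration_s=1692, disposition=refused, agent=A3, wait_s=291.
line >= 5 AND duration_s BETWEEN 1545 AND 2964 → false
line >= 4 AND disposition IN ('wrong_num', 'sale') → false
line >= 3 OR disposition <> 'wrong_num' → true → -1692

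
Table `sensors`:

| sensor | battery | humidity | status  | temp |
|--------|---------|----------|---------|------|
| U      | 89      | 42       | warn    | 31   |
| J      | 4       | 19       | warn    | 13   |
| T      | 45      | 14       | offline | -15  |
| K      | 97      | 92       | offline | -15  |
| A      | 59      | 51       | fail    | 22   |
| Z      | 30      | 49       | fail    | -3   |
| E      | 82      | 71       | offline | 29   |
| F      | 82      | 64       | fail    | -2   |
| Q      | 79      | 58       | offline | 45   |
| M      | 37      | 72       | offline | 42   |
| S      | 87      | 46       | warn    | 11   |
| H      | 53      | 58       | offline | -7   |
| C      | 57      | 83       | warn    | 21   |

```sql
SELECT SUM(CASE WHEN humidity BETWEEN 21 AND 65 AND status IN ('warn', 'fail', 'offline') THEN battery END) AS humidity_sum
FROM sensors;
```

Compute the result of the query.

sensor=U: ✓ → 89
sensor=J: ✗
sensor=T: ✗
sensor=K: ✗
sensor=A: ✓ → 59
sensor=Z: ✓ → 30
sensor=E: ✗
sensor=F: ✓ → 82
sensor=Q: ✓ → 79
sensor=M: ✗
sensor=S: ✓ → 87
sensor=H: ✓ → 53
sensor=C: ✗
humidity_sum = 89 + 59 + 30 + 82 + 79 + 87 + 53 = 479

479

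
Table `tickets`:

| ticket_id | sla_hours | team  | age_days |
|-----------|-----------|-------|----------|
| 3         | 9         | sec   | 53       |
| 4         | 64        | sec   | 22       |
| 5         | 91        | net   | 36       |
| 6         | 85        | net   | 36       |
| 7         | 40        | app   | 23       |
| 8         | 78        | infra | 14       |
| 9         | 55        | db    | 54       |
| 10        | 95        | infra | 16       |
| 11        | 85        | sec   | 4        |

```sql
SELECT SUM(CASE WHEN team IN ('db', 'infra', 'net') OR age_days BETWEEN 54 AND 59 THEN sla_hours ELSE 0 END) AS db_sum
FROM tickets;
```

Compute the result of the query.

404

ticket_id=3: ✗
ticket_id=4: ✗
ticket_id=5: ✓ → 91
ticket_id=6: ✓ → 85
ticket_id=7: ✗
ticket_id=8: ✓ → 78
ticket_id=9: ✓ → 55
ticket_id=10: ✓ → 95
ticket_id=11: ✗
db_sum = 91 + 85 + 78 + 55 + 95 = 404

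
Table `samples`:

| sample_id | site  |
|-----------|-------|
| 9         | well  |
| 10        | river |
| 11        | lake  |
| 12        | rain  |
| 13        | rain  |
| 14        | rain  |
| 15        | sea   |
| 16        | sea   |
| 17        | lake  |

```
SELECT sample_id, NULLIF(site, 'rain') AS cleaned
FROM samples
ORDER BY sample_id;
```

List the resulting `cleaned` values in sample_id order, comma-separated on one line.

well, river, lake, NULL, NULL, NULL, sea, sea, lake

sample_id=9: site=well vs rain: differ → well
sample_id=10: site=river vs rain: differ → river
sample_id=11: site=lake vs rain: differ → lake
sample_id=12: site=rain vs rain: equal → NULL
sample_id=13: site=rain vs rain: equal → NULL
sample_id=14: site=rain vs rain: equal → NULL
sample_id=15: site=sea vs rain: differ → sea
sample_id=16: site=sea vs rain: differ → sea
sample_id=17: site=lake vs rain: differ → lake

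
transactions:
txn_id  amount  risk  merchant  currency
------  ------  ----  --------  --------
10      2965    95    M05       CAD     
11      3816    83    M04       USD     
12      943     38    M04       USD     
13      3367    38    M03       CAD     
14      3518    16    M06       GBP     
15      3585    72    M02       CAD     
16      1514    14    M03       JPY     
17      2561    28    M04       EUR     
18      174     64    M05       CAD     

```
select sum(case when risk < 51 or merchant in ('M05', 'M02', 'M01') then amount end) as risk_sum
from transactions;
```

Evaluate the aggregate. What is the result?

18627

txn_id=10: ✓ → 2965
txn_id=11: ✗
txn_id=12: ✓ → 943
txn_id=13: ✓ → 3367
txn_id=14: ✓ → 3518
txn_id=15: ✓ → 3585
txn_id=16: ✓ → 1514
txn_id=17: ✓ → 2561
txn_id=18: ✓ → 174
risk_sum = 2965 + 943 + 3367 + 3518 + 3585 + 1514 + 2561 + 174 = 18627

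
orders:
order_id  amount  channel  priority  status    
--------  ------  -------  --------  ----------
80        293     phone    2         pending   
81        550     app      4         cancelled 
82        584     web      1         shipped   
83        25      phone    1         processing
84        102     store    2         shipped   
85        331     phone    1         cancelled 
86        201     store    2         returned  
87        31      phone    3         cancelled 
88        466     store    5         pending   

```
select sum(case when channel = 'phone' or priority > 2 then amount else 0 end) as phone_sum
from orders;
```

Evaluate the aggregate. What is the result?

order_id=80: ✓ → 293
order_id=81: ✓ → 550
order_id=82: ✗
order_id=83: ✓ → 25
order_id=84: ✗
order_id=85: ✓ → 331
order_id=86: ✗
order_id=87: ✓ → 31
order_id=88: ✓ → 466
phone_sum = 293 + 550 + 25 + 331 + 31 + 466 = 1696

1696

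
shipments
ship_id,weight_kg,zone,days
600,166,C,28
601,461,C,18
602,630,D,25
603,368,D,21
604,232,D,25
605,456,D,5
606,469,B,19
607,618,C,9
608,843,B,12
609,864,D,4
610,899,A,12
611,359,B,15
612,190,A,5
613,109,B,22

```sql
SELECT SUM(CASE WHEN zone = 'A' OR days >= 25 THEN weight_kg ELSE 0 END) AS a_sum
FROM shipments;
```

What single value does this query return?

ship_id=600: ✓ → 166
ship_id=601: ✗
ship_id=602: ✓ → 630
ship_id=603: ✗
ship_id=604: ✓ → 232
ship_id=605: ✗
ship_id=606: ✗
ship_id=607: ✗
ship_id=608: ✗
ship_id=609: ✗
ship_id=610: ✓ → 899
ship_id=611: ✗
ship_id=612: ✓ → 190
ship_id=613: ✗
a_sum = 166 + 630 + 232 + 899 + 190 = 2117

2117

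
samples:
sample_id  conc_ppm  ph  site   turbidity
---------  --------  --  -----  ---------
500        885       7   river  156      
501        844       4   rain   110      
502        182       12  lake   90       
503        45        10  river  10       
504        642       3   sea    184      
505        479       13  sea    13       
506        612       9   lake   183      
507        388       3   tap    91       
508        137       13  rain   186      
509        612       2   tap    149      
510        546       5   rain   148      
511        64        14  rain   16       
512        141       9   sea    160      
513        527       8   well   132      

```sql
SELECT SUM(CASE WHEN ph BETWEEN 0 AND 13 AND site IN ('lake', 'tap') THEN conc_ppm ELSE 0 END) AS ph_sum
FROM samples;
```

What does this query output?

sample_id=500: ✗
sample_id=501: ✗
sample_id=502: ✓ → 182
sample_id=503: ✗
sample_id=504: ✗
sample_id=505: ✗
sample_id=506: ✓ → 612
sample_id=507: ✓ → 388
sample_id=508: ✗
sample_id=509: ✓ → 612
sample_id=510: ✗
sample_id=511: ✗
sample_id=512: ✗
sample_id=513: ✗
ph_sum = 182 + 612 + 388 + 612 = 1794

1794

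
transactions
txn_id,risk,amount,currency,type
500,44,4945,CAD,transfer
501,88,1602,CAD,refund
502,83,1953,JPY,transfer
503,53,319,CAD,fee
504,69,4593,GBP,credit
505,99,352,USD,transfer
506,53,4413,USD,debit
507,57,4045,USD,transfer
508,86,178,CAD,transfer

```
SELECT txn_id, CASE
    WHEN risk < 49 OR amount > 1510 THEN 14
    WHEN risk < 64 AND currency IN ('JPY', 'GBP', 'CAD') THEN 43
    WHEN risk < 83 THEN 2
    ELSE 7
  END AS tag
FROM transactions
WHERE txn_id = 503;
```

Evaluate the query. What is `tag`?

43

txn_id = 503: risk=53, amount=319, currency=CAD, type=fee.
risk < 49 OR amount > 1510 → false
risk < 64 AND currency IN ('JPY', 'GBP', 'CAD') → true → 43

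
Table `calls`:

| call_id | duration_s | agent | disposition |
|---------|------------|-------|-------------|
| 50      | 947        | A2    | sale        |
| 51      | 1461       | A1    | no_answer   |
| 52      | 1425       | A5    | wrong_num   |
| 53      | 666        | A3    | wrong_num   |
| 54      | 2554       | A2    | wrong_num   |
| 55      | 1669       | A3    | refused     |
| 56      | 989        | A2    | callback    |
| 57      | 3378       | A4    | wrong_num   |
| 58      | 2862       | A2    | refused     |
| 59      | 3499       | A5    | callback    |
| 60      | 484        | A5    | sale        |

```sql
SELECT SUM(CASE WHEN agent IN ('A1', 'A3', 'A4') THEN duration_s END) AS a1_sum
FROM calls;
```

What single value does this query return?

7174

call_id=50: ✗
call_id=51: ✓ → 1461
call_id=52: ✗
call_id=53: ✓ → 666
call_id=54: ✗
call_id=55: ✓ → 1669
call_id=56: ✗
call_id=57: ✓ → 3378
call_id=58: ✗
call_id=59: ✗
call_id=60: ✗
a1_sum = 1461 + 666 + 1669 + 3378 = 7174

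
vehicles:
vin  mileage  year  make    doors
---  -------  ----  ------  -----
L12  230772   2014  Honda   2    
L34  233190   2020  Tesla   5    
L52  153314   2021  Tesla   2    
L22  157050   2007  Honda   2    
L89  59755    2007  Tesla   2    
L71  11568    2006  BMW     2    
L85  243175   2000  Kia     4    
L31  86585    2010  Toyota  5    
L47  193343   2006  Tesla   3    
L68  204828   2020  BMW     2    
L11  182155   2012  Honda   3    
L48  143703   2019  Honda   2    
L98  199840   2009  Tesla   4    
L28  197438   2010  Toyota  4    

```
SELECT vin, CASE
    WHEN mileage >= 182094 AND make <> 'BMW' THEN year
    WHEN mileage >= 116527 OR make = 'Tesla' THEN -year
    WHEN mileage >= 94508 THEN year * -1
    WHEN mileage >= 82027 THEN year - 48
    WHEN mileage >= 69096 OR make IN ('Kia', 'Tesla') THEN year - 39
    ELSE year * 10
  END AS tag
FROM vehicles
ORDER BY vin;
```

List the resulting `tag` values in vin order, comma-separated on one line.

vin=L11: mileage >= 182094 AND make <> 'BMW' → 2012
vin=L12: mileage >= 182094 AND make <> 'BMW' → 2014
vin=L22: mileage >= 116527 OR make = 'Tesla' → -2007
vin=L28: mileage >= 182094 AND make <> 'BMW' → 2010
vin=L31: mileage >= 82027 → 1962
vin=L34: mileage >= 182094 AND make <> 'BMW' → 2020
vin=L47: mileage >= 182094 AND make <> 'BMW' → 2006
vin=L48: mileage >= 116527 OR make = 'Tesla' → -2019
vin=L52: mileage >= 116527 OR make = 'Tesla' → -2021
vin=L68: mileage >= 116527 OR make = 'Tesla' → -2020
vin=L71: ELSE → 20060
vin=L85: mileage >= 182094 AND make <> 'BMW' → 2000
vin=L89: mileage >= 116527 OR make = 'Tesla' → -2007
vin=L98: mileage >= 182094 AND make <> 'BMW' → 2009

2012, 2014, -2007, 2010, 1962, 2020, 2006, -2019, -2021, -2020, 20060, 2000, -2007, 2009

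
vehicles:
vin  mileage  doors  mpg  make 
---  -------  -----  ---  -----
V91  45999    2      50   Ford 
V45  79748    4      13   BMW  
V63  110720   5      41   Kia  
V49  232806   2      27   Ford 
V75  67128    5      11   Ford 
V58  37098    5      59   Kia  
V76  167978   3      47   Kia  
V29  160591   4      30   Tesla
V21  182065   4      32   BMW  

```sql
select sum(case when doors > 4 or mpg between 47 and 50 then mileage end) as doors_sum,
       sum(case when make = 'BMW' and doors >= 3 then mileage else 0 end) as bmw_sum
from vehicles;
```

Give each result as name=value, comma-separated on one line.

[doors_sum: doors > 4 or mpg between 47 and 50]
vin=V91: ✓ → 45999
vin=V45: ✗
vin=V63: ✓ → 110720
vin=V49: ✗
vin=V75: ✓ → 67128
vin=V58: ✓ → 37098
vin=V76: ✓ → 167978
vin=V29: ✗
vin=V21: ✗
doors_sum = 45999 + 110720 + 67128 + 37098 + 167978 = 428923
—
[bmw_sum: make = 'BMW' and doors >= 3]
vin=V91: ✗
vin=V45: ✓ → 79748
vin=V63: ✗
vin=V49: ✗
vin=V75: ✗
vin=V58: ✗
vin=V76: ✗
vin=V29: ✗
vin=V21: ✓ → 182065
bmw_sum = 79748 + 182065 = 261813

doors_sum=428923, bmw_sum=261813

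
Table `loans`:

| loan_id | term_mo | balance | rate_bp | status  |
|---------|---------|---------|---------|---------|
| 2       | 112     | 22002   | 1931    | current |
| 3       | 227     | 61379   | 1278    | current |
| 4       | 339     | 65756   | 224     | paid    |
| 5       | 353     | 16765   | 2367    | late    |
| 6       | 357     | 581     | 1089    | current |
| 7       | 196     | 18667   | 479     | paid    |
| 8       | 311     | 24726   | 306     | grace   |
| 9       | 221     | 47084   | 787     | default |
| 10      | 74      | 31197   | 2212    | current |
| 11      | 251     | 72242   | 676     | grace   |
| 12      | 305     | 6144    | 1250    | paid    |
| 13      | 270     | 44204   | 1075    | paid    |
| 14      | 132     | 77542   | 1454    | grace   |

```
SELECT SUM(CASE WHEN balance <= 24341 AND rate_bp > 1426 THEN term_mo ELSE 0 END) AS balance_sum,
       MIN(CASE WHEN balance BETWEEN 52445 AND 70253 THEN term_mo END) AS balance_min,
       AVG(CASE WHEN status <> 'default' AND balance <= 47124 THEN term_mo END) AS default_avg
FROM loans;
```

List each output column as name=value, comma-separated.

balance_sum=465, balance_min=227, default_avg=247.25

[balance_sum: balance <= 24341 AND rate_bp > 1426]
loan_id=2: ✓ → 112
loan_id=3: ✗
loan_id=4: ✗
loan_id=5: ✓ → 353
loan_id=6: ✗
loan_id=7: ✗
loan_id=8: ✗
loan_id=9: ✗
loan_id=10: ✗
loan_id=11: ✗
loan_id=12: ✗
loan_id=13: ✗
loan_id=14: ✗
balance_sum = 112 + 353 = 465
—
[balance_min: balance BETWEEN 52445 AND 70253]
loan_id=2: ✗
loan_id=3: ✓ → 227
loan_id=4: ✓ → 339
loan_id=5: ✗
loan_id=6: ✗
loan_id=7: ✗
loan_id=8: ✗
loan_id=9: ✗
loan_id=10: ✗
loan_id=11: ✗
loan_id=12: ✗
loan_id=13: ✗
loan_id=14: ✗
balance_min = MIN(227, 339) = 227
—
[default_avg: status <> 'default' AND balance <= 47124]
loan_id=2: ✓ → 112
loan_id=3: ✗
loan_id=4: ✗
loan_id=5: ✓ → 353
loan_id=6: ✓ → 357
loan_id=7: ✓ → 196
loan_id=8: ✓ → 311
loan_id=9: ✗
loan_id=10: ✓ → 74
loan_id=11: ✗
loan_id=12: ✓ → 305
loan_id=13: ✓ → 270
loan_id=14: ✗
default_avg = (112 + 353 + 357 + 196 + 311 + 74 + 305 + 270) / 8 = 247.25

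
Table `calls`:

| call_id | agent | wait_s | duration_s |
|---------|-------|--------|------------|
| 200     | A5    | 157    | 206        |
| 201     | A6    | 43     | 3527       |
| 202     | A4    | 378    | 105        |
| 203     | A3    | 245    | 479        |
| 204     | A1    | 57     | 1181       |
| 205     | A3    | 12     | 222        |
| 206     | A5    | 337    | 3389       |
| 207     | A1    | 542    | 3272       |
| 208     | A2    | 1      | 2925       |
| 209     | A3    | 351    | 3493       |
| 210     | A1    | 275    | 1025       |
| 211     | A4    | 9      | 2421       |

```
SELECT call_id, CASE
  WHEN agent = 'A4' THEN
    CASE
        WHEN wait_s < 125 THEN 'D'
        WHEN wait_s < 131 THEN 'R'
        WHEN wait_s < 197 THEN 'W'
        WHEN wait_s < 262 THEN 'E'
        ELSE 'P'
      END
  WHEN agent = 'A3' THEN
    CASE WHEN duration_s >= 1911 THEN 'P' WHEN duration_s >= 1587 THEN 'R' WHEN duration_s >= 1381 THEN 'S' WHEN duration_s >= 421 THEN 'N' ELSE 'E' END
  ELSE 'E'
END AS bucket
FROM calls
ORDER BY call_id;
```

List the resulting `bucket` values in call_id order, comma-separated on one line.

E, E, P, N, E, E, E, E, E, P, E, D

call_id=200: agent='A5' → outer ELSE → E
call_id=201: agent='A6' → outer ELSE → E
call_id=202: agent='A4' → inner[ELSE] → P
call_id=203: agent='A3' → inner[duration_s >= 421] → N
call_id=204: agent='A1' → outer ELSE → E
call_id=205: agent='A3' → inner[ELSE] → E
call_id=206: agent='A5' → outer ELSE → E
call_id=207: agent='A1' → outer ELSE → E
call_id=208: agent='A2' → outer ELSE → E
call_id=209: agent='A3' → inner[duration_s >= 1911] → P
call_id=210: agent='A1' → outer ELSE → E
call_id=211: agent='A4' → inner[wait_s < 125] → D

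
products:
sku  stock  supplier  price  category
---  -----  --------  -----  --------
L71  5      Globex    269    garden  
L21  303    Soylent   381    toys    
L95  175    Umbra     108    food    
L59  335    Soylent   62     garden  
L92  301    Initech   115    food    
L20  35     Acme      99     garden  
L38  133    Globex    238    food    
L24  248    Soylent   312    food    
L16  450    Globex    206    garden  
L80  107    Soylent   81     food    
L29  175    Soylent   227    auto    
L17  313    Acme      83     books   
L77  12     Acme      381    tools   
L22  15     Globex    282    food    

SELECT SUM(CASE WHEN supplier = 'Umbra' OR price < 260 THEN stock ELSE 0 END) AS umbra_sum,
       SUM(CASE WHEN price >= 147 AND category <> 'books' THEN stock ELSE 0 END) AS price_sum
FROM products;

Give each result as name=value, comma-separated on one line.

[umbra_sum: supplier = 'Umbra' OR price < 260]
sku=L71: ✗
sku=L21: ✗
sku=L95: ✓ → 175
sku=L59: ✓ → 335
sku=L92: ✓ → 301
sku=L20: ✓ → 35
sku=L38: ✓ → 133
sku=L24: ✗
sku=L16: ✓ → 450
sku=L80: ✓ → 107
sku=L29: ✓ → 175
sku=L17: ✓ → 313
sku=L77: ✗
sku=L22: ✗
umbra_sum = 175 + 335 + 301 + 35 + 133 + 450 + 107 + 175 + 313 = 2024
—
[price_sum: price >= 147 AND category <> 'books']
sku=L71: ✓ → 5
sku=L21: ✓ → 303
sku=L95: ✗
sku=L59: ✗
sku=L92: ✗
sku=L20: ✗
sku=L38: ✓ → 133
sku=L24: ✓ → 248
sku=L16: ✓ → 450
sku=L80: ✗
sku=L29: ✓ → 175
sku=L17: ✗
sku=L77: ✓ → 12
sku=L22: ✓ → 15
price_sum = 5 + 303 + 133 + 248 + 450 + 175 + 12 + 15 = 1341

umbra_sum=2024, price_sum=1341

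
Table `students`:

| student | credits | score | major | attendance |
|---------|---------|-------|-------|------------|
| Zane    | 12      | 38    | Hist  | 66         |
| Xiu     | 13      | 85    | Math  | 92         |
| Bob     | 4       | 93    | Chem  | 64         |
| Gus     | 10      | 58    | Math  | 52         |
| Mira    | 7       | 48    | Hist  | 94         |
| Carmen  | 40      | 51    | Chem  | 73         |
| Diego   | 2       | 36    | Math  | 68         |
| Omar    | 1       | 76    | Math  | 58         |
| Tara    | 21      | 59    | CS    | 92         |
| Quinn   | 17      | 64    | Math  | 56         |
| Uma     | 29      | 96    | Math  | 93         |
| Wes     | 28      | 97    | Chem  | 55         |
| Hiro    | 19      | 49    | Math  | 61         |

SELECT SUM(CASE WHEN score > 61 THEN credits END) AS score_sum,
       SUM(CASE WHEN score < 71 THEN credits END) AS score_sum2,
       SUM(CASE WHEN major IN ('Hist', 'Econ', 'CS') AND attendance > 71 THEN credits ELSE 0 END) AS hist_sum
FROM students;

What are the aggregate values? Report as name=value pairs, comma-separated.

[score_sum: score > 61]
student=Zane: ✗
student=Xiu: ✓ → 13
student=Bob: ✓ → 4
student=Gus: ✗
student=Mira: ✗
student=Carmen: ✗
student=Diego: ✗
student=Omar: ✓ → 1
student=Tara: ✗
student=Quinn: ✓ → 17
student=Uma: ✓ → 29
student=Wes: ✓ → 28
student=Hiro: ✗
score_sum = 13 + 4 + 1 + 17 + 29 + 28 = 92
—
[score_sum2: score < 71]
student=Zane: ✓ → 12
student=Xiu: ✗
student=Bob: ✗
student=Gus: ✓ → 10
student=Mira: ✓ → 7
student=Carmen: ✓ → 40
student=Diego: ✓ → 2
student=Omar: ✗
student=Tara: ✓ → 21
student=Quinn: ✓ → 17
student=Uma: ✗
student=Wes: ✗
student=Hiro: ✓ → 19
score_sum2 = 12 + 10 + 7 + 40 + 2 + 21 + 17 + 19 = 128
—
[hist_sum: major IN ('Hist', 'Econ', 'CS') AND attendance > 71]
student=Zane: ✗
student=Xiu: ✗
student=Bob: ✗
student=Gus: ✗
student=Mira: ✓ → 7
student=Carmen: ✗
student=Diego: ✗
student=Omar: ✗
student=Tara: ✓ → 21
student=Quinn: ✗
student=Uma: ✗
student=Wes: ✗
student=Hiro: ✗
hist_sum = 7 + 21 = 28

score_sum=92, score_sum2=128, hist_sum=28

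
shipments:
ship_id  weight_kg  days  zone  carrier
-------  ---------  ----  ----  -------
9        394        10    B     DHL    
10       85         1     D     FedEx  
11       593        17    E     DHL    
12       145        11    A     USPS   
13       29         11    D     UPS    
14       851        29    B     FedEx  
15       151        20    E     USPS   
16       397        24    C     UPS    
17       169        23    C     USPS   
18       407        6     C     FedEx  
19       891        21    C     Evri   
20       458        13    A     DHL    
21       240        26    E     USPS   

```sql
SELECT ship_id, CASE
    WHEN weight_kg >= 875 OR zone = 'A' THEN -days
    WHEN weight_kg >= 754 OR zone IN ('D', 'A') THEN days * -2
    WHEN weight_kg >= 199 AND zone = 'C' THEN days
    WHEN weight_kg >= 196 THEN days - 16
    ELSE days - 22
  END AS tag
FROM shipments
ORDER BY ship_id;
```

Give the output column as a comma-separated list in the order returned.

ship_id=9: weight_kg >= 196 → -6
ship_id=10: weight_kg >= 754 OR zone IN ('D', 'A') → -2
ship_id=11: weight_kg >= 196 → 1
ship_id=12: weight_kg >= 875 OR zone = 'A' → -11
ship_id=13: weight_kg >= 754 OR zone IN ('D', 'A') → -22
ship_id=14: weight_kg >= 754 OR zone IN ('D', 'A') → -58
ship_id=15: ELSE → -2
ship_id=16: weight_kg >= 199 AND zone = 'C' → 24
ship_id=17: ELSE → 1
ship_id=18: weight_kg >= 199 AND zone = 'C' → 6
ship_id=19: weight_kg >= 875 OR zone = 'A' → -21
ship_id=20: weight_kg >= 875 OR zone = 'A' → -13
ship_id=21: weight_kg >= 196 → 10

-6, -2, 1, -11, -22, -58, -2, 24, 1, 6, -21, -13, 10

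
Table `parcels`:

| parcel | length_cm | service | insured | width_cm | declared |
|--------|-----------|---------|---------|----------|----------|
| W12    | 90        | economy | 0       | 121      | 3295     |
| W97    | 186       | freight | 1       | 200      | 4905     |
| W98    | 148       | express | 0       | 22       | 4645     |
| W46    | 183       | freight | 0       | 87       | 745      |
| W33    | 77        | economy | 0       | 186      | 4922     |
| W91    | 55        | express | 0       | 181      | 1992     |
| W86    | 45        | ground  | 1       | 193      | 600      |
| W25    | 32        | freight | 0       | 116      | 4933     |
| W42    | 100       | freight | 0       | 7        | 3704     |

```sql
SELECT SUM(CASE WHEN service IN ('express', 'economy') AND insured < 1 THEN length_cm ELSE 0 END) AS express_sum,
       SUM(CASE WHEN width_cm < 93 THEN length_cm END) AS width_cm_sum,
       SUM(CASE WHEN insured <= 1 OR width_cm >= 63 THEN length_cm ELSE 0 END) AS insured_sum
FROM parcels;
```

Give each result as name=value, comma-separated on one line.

[express_sum: service IN ('express', 'economy') AND insured < 1]
parcel=W12: ✓ → 90
parcel=W97: ✗
parcel=W98: ✓ → 148
parcel=W46: ✗
parcel=W33: ✓ → 77
parcel=W91: ✓ → 55
parcel=W86: ✗
parcel=W25: ✗
parcel=W42: ✗
express_sum = 90 + 148 + 77 + 55 = 370
—
[width_cm_sum: width_cm < 93]
parcel=W12: ✗
parcel=W97: ✗
parcel=W98: ✓ → 148
parcel=W46: ✓ → 183
parcel=W33: ✗
parcel=W91: ✗
parcel=W86: ✗
parcel=W25: ✗
parcel=W42: ✓ → 100
width_cm_sum = 148 + 183 + 100 = 431
—
[insured_sum: insured <= 1 OR width_cm >= 63]
parcel=W12: ✓ → 90
parcel=W97: ✓ → 186
parcel=W98: ✓ → 148
parcel=W46: ✓ → 183
parcel=W33: ✓ → 77
parcel=W91: ✓ → 55
parcel=W86: ✓ → 45
parcel=W25: ✓ → 32
parcel=W42: ✓ → 100
insured_sum = 90 + 186 + 148 + 183 + 77 + 55 + 45 + 32 + 100 = 916

express_sum=370, width_cm_sum=431, insured_sum=916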